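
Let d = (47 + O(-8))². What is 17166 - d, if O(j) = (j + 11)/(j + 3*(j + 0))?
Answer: 15324983/1024 ≈ 14966.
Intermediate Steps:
O(j) = (11 + j)/(4*j) (O(j) = (11 + j)/(j + 3*j) = (11 + j)/((4*j)) = (11 + j)*(1/(4*j)) = (11 + j)/(4*j))
d = 2253001/1024 (d = (47 + (¼)*(11 - 8)/(-8))² = (47 + (¼)*(-⅛)*3)² = (47 - 3/32)² = (1501/32)² = 2253001/1024 ≈ 2200.2)
17166 - d = 17166 - 1*2253001/1024 = 17166 - 2253001/1024 = 15324983/1024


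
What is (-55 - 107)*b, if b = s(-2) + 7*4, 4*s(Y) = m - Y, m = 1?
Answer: -9315/2 ≈ -4657.5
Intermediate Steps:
s(Y) = 1/4 - Y/4 (s(Y) = (1 - Y)/4 = 1/4 - Y/4)
b = 115/4 (b = (1/4 - 1/4*(-2)) + 7*4 = (1/4 + 1/2) + 28 = 3/4 + 28 = 115/4 ≈ 28.750)
(-55 - 107)*b = (-55 - 107)*(115/4) = -162*115/4 = -9315/2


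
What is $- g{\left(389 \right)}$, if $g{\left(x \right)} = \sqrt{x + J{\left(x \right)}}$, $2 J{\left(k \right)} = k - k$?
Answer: $- \sqrt{389} \approx -19.723$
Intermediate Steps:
$J{\left(k \right)} = 0$ ($J{\left(k \right)} = \frac{k - k}{2} = \frac{1}{2} \cdot 0 = 0$)
$g{\left(x \right)} = \sqrt{x}$ ($g{\left(x \right)} = \sqrt{x + 0} = \sqrt{x}$)
$- g{\left(389 \right)} = - \sqrt{389}$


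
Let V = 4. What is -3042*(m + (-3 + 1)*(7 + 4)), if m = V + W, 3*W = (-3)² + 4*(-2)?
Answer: 53742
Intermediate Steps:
W = ⅓ (W = ((-3)² + 4*(-2))/3 = (9 - 8)/3 = (⅓)*1 = ⅓ ≈ 0.33333)
m = 13/3 (m = 4 + ⅓ = 13/3 ≈ 4.3333)
-3042*(m + (-3 + 1)*(7 + 4)) = -3042*(13/3 + (-3 + 1)*(7 + 4)) = -3042*(13/3 - 2*11) = -3042*(13/3 - 22) = -3042*(-53/3) = 53742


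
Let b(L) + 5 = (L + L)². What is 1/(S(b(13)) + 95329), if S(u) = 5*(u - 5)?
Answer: 1/98659 ≈ 1.0136e-5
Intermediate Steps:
b(L) = -5 + 4*L² (b(L) = -5 + (L + L)² = -5 + (2*L)² = -5 + 4*L²)
S(u) = -25 + 5*u (S(u) = 5*(-5 + u) = -25 + 5*u)
1/(S(b(13)) + 95329) = 1/((-25 + 5*(-5 + 4*13²)) + 95329) = 1/((-25 + 5*(-5 + 4*169)) + 95329) = 1/((-25 + 5*(-5 + 676)) + 95329) = 1/((-25 + 5*671) + 95329) = 1/((-25 + 3355) + 95329) = 1/(3330 + 95329) = 1/98659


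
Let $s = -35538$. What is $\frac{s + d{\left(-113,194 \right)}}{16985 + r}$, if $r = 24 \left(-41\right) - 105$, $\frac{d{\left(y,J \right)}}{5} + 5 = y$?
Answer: $- \frac{4516}{1987} \approx -2.2728$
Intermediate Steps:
$d{\left(y,J \right)} = -25 + 5 y$
$r = -1089$ ($r = -984 - 105 = -1089$)
$\frac{s + d{\left(-113,194 \right)}}{16985 + r} = \frac{-35538 + \left(-25 + 5 \left(-113\right)\right)}{16985 - 1089} = \frac{-35538 - 590}{15896} = \left(-35538 - 590\right) \frac{1}{15896} = \left(-36128\right) \frac{1}{15896} = - \frac{4516}{1987}$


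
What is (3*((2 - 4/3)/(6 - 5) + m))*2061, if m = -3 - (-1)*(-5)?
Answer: -45342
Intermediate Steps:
m = -8 (m = -3 - 1*5 = -3 - 5 = -8)
(3*((2 - 4/3)/(6 - 5) + m))*2061 = (3*((2 - 4/3)/(6 - 5) - 8))*2061 = (3*((2 - 4*1/3)/1 - 8))*2061 = (3*((2 - 4/3)*1 - 8))*2061 = (3*((2/3)*1 - 8))*2061 = (3*(2/3 - 8))*2061 = (3*(-22/3))*2061 = -22*2061 = -45342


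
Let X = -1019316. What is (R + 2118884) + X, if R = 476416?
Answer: 1575984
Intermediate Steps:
(R + 2118884) + X = (476416 + 2118884) - 1019316 = 2595300 - 1019316 = 1575984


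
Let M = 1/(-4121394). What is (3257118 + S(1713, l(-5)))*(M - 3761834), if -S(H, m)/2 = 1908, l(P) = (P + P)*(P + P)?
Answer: -8406532409532195549/686899 ≈ -1.2238e+13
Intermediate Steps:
l(P) = 4*P**2 (l(P) = (2*P)*(2*P) = 4*P**2)
S(H, m) = -3816 (S(H, m) = -2*1908 = -3816)
M = -1/4121394 ≈ -2.4264e-7
(3257118 + S(1713, l(-5)))*(M - 3761834) = (3257118 - 3816)*(-1/4121394 - 3761834) = 3253302*(-15504000076597/4121394) = -8406532409532195549/686899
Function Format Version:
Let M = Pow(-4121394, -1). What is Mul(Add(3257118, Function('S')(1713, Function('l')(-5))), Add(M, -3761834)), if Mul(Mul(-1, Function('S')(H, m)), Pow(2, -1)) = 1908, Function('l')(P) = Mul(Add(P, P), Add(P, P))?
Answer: Rational(-8406532409532195549, 686899) ≈ -1.2238e+13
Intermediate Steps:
Function('l')(P) = Mul(4, Pow(P, 2)) (Function('l')(P) = Mul(Mul(2, P), Mul(2, P)) = Mul(4, Pow(P, 2)))
Function('S')(H, m) = -3816 (Function('S')(H, m) = Mul(-2, 1908) = -3816)
M = Rational(-1, 4121394) ≈ -2.4264e-7
Mul(Add(3257118, Function('S')(1713, Function('l')(-5))), Add(M, -3761834)) = Mul(Add(3257118, -3816), Add(Rational(-1, 4121394), -3761834)) = Mul(3253302, Rational(-15504000076597, 4121394)) = Rational(-8406532409532195549, 686899)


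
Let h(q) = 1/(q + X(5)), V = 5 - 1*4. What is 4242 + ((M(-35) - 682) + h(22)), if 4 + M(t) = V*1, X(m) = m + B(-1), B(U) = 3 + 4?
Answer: 120939/34 ≈ 3557.0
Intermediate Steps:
B(U) = 7
X(m) = 7 + m (X(m) = m + 7 = 7 + m)
V = 1 (V = 5 - 4 = 1)
h(q) = 1/(12 + q) (h(q) = 1/(q + (7 + 5)) = 1/(q + 12) = 1/(12 + q))
M(t) = -3 (M(t) = -4 + 1*1 = -4 + 1 = -3)
4242 + ((M(-35) - 682) + h(22)) = 4242 + ((-3 - 682) + 1/(12 + 22)) = 4242 + (-685 + 1/34) = 4242 - 23289/34 = 120939/34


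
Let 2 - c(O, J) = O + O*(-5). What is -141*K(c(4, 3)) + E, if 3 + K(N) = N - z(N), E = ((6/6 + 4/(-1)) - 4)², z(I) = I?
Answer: 472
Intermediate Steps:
c(O, J) = 2 + 4*O (c(O, J) = 2 - (O + O*(-5)) = 2 - (O - 5*O) = 2 - (-4)*O = 2 + 4*O)
E = 49 (E = ((6*(⅙) + 4*(-1)) - 4)² = ((1 - 4) - 4)² = (-3 - 4)² = (-7)² = 49)
K(N) = -3 (K(N) = -3 + (N - N) = -3 + 0 = -3)
-141*K(c(4, 3)) + E = -141*(-3) + 49 = 423 + 49 = 472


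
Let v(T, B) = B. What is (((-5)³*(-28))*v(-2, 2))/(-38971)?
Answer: -7000/38971 ≈ -0.17962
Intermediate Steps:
(((-5)³*(-28))*v(-2, 2))/(-38971) = (((-5)³*(-28))*2)/(-38971) = (-125*(-28)*2)*(-1/38971) = (3500*2)*(-1/38971) = 7000*(-1/38971) = -7000/38971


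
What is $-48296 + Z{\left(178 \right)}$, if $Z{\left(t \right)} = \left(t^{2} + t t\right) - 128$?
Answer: $14944$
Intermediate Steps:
$Z{\left(t \right)} = -128 + 2 t^{2}$ ($Z{\left(t \right)} = \left(t^{2} + t^{2}\right) - 128 = 2 t^{2} - 128 = -128 + 2 t^{2}$)
$-48296 + Z{\left(178 \right)} = -48296 - \left(128 - 2 \cdot 178^{2}\right) = -48296 + \left(-128 + 2 \cdot 31684\right) = -48296 + \left(-128 + 63368\right) = -48296 + 63240 = 14944$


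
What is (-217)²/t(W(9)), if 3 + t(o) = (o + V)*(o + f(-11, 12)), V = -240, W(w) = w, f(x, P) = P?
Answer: -47089/4854 ≈ -9.7011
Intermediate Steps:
t(o) = -3 + (-240 + o)*(12 + o) (t(o) = -3 + (o - 240)*(o + 12) = -3 + (-240 + o)*(12 + o))
(-217)²/t(W(9)) = (-217)²/(-2883 + 9² - 228*9) = 47089/(-2883 + 81 - 2052) = 47089/(-4854) = 47089*(-1/4854) = -47089/4854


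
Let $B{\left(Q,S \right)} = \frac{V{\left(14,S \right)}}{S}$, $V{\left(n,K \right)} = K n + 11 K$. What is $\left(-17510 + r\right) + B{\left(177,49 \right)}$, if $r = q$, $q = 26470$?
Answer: $8985$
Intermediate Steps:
$V{\left(n,K \right)} = 11 K + K n$
$B{\left(Q,S \right)} = 25$ ($B{\left(Q,S \right)} = \frac{S \left(11 + 14\right)}{S} = \frac{S 25}{S} = \frac{25 S}{S} = 25$)
$r = 26470$
$\left(-17510 + r\right) + B{\left(177,49 \right)} = \left(-17510 + 26470\right) + 25 = 8960 + 25 = 8985$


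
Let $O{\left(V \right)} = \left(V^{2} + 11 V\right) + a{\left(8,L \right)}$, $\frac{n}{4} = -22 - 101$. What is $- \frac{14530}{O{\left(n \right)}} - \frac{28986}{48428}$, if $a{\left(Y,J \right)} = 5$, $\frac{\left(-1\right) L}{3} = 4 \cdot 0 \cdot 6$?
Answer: $- \frac{3781699321}{5730412598} \approx -0.65993$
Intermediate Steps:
$L = 0$ ($L = - 3 \cdot 4 \cdot 0 \cdot 6 = - 3 \cdot 0 \cdot 6 = \left(-3\right) 0 = 0$)
$n = -492$ ($n = 4 \left(-22 - 101\right) = 4 \left(-123\right) = -492$)
$O{\left(V \right)} = 5 + V^{2} + 11 V$ ($O{\left(V \right)} = \left(V^{2} + 11 V\right) + 5 = 5 + V^{2} + 11 V$)
$- \frac{14530}{O{\left(n \right)}} - \frac{28986}{48428} = - \frac{14530}{5 + \left(-492\right)^{2} + 11 \left(-492\right)} - \frac{28986}{48428} = - \frac{14530}{5 + 242064 - 5412} - \frac{14493}{24214} = - \frac{14530}{236657} - \frac{14493}{24214} = - \frac{3781699321}{5730412598}$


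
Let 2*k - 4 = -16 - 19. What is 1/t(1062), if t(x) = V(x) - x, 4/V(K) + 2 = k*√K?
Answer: -270960265/287759792918 + 93*√118/143879896459 ≈ -0.00094161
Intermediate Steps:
k = -31/2 (k = 2 + (-16 - 19)/2 = 2 + (½)*(-35) = 2 - 35/2 = -31/2 ≈ -15.500)
V(K) = 4/(-2 - 31*√K/2)
t(x) = -x - 8/(4 + 31*√x) (t(x) = -8/(4 + 31*√x) - x = -x - 8/(4 + 31*√x))
1/t(1062) = 1/((-8 - 1*1062*(4 + 31*√1062))/(4 + 31*√1062)) = 1/((-8 - 1*1062*(4 + 31*(3*√118)))/(4 + 31*(3*√118))) = 1/((-8 - 1*1062*(4 + 93*√118))/(4 + 93*√118)) = 1/((-8 + (-4248 - 98766*√118))/(4 + 93*√118)) = 1/((-4256 - 98766*√118)/(4 + 93*√118)) = (4 + 93*√118)/(-4256 - 98766*√118)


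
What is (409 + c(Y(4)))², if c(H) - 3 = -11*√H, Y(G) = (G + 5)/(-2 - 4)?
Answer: 339125/2 - 4532*I*√6 ≈ 1.6956e+5 - 11101.0*I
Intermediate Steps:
Y(G) = -⅚ - G/6 (Y(G) = (5 + G)/(-6) = (5 + G)*(-⅙) = -⅚ - G/6)
c(H) = 3 - 11*√H
(409 + c(Y(4)))² = (409 + (3 - 11*√(-⅚ - ⅙*4)))² = (409 + (3 - 11*√(-⅚ - ⅔)))² = (409 + (3 - 11*I*√6/2))² = (412 - 11*I*√6/2)²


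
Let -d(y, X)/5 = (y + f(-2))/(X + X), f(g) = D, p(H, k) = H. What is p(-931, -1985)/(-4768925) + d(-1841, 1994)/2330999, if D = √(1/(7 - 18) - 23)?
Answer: 177520332853/904735536967900 - 5*I*√2794/102256264132 ≈ 0.00019621 - 2.5846e-9*I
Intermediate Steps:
D = I*√2794/11 (D = √(1/(-11) - 23) = √(-1/11 - 23) = √(-254/11) = I*√2794/11 ≈ 4.8053*I)
f(g) = I*√2794/11
d(y, X) = -5*(y + I*√2794/11)/(2*X) (d(y, X) = -5*(y + I*√2794/11)/(X + X) = -5*(y + I*√2794/11)/(2*X))
p(-931, -1985)/(-4768925) + d(-1841, 1994)/2330999 = -931/(-4768925) + ((5/22)*(-11*(-1841) - I*√2794)/1994)/2330999 = -931*(-1/4768925) + ((5/22)*(1/1994)*(20251 - I*√2794))*(1/2330999) = 19/97325 + (9205/3988 - 5*I*√2794/43868)*(1/2330999) = 19/97325 + (9205/9296024012 - 5*I*√2794/102256264132) = 177520332853/904735536967900 - 5*I*√2794/102256264132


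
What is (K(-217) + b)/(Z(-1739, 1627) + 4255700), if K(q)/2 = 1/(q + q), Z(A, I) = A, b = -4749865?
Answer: -1030720706/923109537 ≈ -1.1166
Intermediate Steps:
K(q) = 1/q (K(q) = 2/(q + q) = 2/((2*q)) = 2*(1/(2*q)) = 1/q)
(K(-217) + b)/(Z(-1739, 1627) + 4255700) = (1/(-217) - 4749865)/(-1739 + 4255700) = (-1/217 - 4749865)/4253961 = -1030720706/217*1/4253961 = -1030720706/923109537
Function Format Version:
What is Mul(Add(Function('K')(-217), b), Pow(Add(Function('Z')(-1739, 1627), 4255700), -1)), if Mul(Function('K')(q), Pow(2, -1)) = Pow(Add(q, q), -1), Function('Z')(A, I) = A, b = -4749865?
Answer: Rational(-1030720706, 923109537) ≈ -1.1166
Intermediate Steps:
Function('K')(q) = Pow(q, -1) (Function('K')(q) = Mul(2, Pow(Add(q, q), -1)) = Mul(2, Pow(Mul(2, q), -1)) = Mul(2, Mul(Rational(1, 2), Pow(q, -1))) = Pow(q, -1))
Mul(Add(Function('K')(-217), b), Pow(Add(Function('Z')(-1739, 1627), 4255700), -1)) = Mul(Add(Pow(-217, -1), -4749865), Pow(Add(-1739, 4255700), -1)) = Mul(Add(Rational(-1, 217), -4749865), Pow(4253961, -1)) = Mul(Rational(-1030720706, 217), Rational(1, 4253961)) = Rational(-1030720706, 923109537)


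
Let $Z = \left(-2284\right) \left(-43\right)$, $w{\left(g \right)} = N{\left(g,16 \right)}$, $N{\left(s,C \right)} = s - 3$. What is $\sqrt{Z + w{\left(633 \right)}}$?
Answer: $\sqrt{98842} \approx 314.39$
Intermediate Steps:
$N{\left(s,C \right)} = -3 + s$ ($N{\left(s,C \right)} = s - 3 = -3 + s$)
$w{\left(g \right)} = -3 + g$
$Z = 98212$
$\sqrt{Z + w{\left(633 \right)}} = \sqrt{98212 + \left(-3 + 633\right)} = \sqrt{98212 + 630} = \sqrt{98842}$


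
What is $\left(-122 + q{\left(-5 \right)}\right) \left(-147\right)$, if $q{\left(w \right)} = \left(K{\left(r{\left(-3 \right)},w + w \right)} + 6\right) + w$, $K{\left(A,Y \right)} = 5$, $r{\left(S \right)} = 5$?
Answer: $17052$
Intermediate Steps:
$q{\left(w \right)} = 11 + w$ ($q{\left(w \right)} = \left(5 + 6\right) + w = 11 + w$)
$\left(-122 + q{\left(-5 \right)}\right) \left(-147\right) = \left(-122 + \left(11 - 5\right)\right) \left(-147\right) = \left(-122 + 6\right) \left(-147\right) = \left(-116\right) \left(-147\right) = 17052$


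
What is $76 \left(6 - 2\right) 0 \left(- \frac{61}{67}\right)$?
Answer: $0$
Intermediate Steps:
$76 \left(6 - 2\right) 0 \left(- \frac{61}{67}\right) = 76 \cdot 4 \cdot 0 \left(\left(-61\right) \frac{1}{67}\right) = 76 \cdot 0 \left(- \frac{61}{67}\right) = 0 \left(- \frac{61}{67}\right) = 0$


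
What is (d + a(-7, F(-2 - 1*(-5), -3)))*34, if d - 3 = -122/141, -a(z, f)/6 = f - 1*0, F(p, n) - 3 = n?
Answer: 10234/141 ≈ 72.582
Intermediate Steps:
F(p, n) = 3 + n
a(z, f) = -6*f (a(z, f) = -6*(f - 1*0) = -6*(f + 0) = -6*f)
d = 301/141 (d = 3 - 122/141 = 301/141 ≈ 2.1348)
(d + a(-7, F(-2 - 1*(-5), -3)))*34 = (301/141 - 6*(3 - 3))*34 = (301/141 - 6*0)*34 = (301/141 + 0)*34 = (301/141)*34 = 10234/141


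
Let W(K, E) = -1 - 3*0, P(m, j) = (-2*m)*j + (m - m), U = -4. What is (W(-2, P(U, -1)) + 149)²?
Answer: 21904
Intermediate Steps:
P(m, j) = -2*j*m (P(m, j) = -2*j*m + 0 = -2*j*m)
W(K, E) = -1 (W(K, E) = -1 + 0 = -1)
(W(-2, P(U, -1)) + 149)² = (-1 + 149)² = 148² = 21904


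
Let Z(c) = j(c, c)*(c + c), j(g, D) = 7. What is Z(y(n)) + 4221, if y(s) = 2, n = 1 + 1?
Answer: 4249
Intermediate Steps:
n = 2
Z(c) = 14*c (Z(c) = 7*(c + c) = 7*(2*c) = 14*c)
Z(y(n)) + 4221 = 14*2 + 4221 = 28 + 4221 = 4249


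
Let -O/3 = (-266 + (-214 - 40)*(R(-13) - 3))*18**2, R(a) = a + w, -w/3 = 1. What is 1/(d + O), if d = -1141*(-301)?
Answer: -1/4088879 ≈ -2.4457e-7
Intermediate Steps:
w = -3 (w = -3*1 = -3)
R(a) = -3 + a (R(a) = a - 3 = -3 + a)
d = 343441
O = -4432320 (O = -3*(-266 + (-214 - 40)*((-3 - 13) - 3))*18**2 = -3*(-266 - 254*(-16 - 3))*324 = -3*(-266 - 254*(-19))*324 = -3*(-266 + 4826)*324 = -13680*324 = -3*1477440 = -4432320)
1/(d + O) = 1/(343441 - 4432320) = 1/(-4088879) = -1/4088879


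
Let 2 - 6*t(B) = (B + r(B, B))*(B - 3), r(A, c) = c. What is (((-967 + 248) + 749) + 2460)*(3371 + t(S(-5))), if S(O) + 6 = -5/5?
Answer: 8336520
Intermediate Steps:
S(O) = -7 (S(O) = -6 - 5/5 = -6 - 5*⅕ = -6 - 1 = -7)
t(B) = ⅓ - B*(-3 + B)/3 (t(B) = ⅓ - (B + B)*(B - 3)/6 = ⅓ - 2*B*(-3 + B)/6 = ⅓ - B*(-3 + B)/3)
(((-967 + 248) + 749) + 2460)*(3371 + t(S(-5))) = (((-967 + 248) + 749) + 2460)*(3371 + (⅓ - 7 - ⅓*(-7)²)) = ((-719 + 749) + 2460)*(3371 + (⅓ - 7 - ⅓*49)) = (30 + 2460)*(3371 + (⅓ - 7 - 49/3)) = 2490*(3371 - 23) = 2490*3348 = 8336520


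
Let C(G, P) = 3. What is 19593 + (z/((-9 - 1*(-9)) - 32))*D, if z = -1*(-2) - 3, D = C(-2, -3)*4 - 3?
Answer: 626985/32 ≈ 19593.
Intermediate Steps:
D = 9 (D = 3*4 - 3 = 12 - 3 = 9)
z = -1 (z = 2 - 3 = -1)
19593 + (z/((-9 - 1*(-9)) - 32))*D = 19593 - 1/((-9 - 1*(-9)) - 32)*9 = 19593 - 1/((-9 + 9) - 32)*9 = 19593 - 1/(0 - 32)*9 = 19593 - 1/(-32)*9 = 19593 - 1*(-1/32)*9 = 19593 + (1/32)*9 = 19593 + 9/32 = 626985/32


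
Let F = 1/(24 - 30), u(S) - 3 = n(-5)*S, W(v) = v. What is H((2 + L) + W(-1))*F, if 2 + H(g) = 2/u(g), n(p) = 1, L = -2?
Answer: ⅙ ≈ 0.16667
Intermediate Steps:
u(S) = 3 + S (u(S) = 3 + 1*S = 3 + S)
F = -⅙ (F = 1/(-6) = -⅙ ≈ -0.16667)
H(g) = -2 + 2/(3 + g)
H((2 + L) + W(-1))*F = (2*(-2 - ((2 - 2) - 1))/(3 + ((2 - 2) - 1)))*(-⅙) = (2*(-2 - (0 - 1))/(3 + (0 - 1)))*(-⅙) = (2*(-2 - 1*(-1))/(3 - 1))*(-⅙) = (2*(-2 + 1)/2)*(-⅙) = (2*(½)*(-1))*(-⅙) = -1*(-⅙) = ⅙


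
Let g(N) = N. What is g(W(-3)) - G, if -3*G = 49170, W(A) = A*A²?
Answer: 16363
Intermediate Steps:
W(A) = A³
G = -16390 (G = -⅓*49170 = -16390)
g(W(-3)) - G = (-3)³ - 1*(-16390) = -27 + 16390 = 16363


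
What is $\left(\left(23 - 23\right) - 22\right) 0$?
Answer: $0$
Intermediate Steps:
$\left(\left(23 - 23\right) - 22\right) 0 = \left(0 - 22\right) 0 = \left(-22\right) 0 = 0$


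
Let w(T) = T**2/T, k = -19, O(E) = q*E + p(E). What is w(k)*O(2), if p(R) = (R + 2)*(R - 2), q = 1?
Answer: -38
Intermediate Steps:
p(R) = (-2 + R)*(2 + R) (p(R) = (2 + R)*(-2 + R) = (-2 + R)*(2 + R))
O(E) = -4 + E + E**2 (O(E) = 1*E + (-4 + E**2) = E + (-4 + E**2) = -4 + E + E**2)
w(T) = T
w(k)*O(2) = -19*(-4 + 2 + 2**2) = -19*(-4 + 2 + 4) = -19*2 = -38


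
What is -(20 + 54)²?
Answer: -5476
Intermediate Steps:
-(20 + 54)² = -1*74² = -1*5476 = -5476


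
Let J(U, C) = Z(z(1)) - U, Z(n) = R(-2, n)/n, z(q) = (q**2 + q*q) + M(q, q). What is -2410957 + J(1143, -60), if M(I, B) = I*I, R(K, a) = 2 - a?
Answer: -7236301/3 ≈ -2.4121e+6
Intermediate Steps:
M(I, B) = I**2
z(q) = 3*q**2 (z(q) = (q**2 + q*q) + q**2 = (q**2 + q**2) + q**2 = 2*q**2 + q**2 = 3*q**2)
Z(n) = (2 - n)/n
J(U, C) = -1/3 - U (J(U, C) = (2 - 3*1**2)/((3*1**2)) - U = (2 - 3)/((3*1)) - U = (2 - 1*3)/3 - U = (2 - 3)/3 - U = (1/3)*(-1) - U = -1/3 - U)
-2410957 + J(1143, -60) = -2410957 + (-1/3 - 1*1143) = -2410957 + (-1/3 - 1143) = -2410957 - 3430/3 = -7236301/3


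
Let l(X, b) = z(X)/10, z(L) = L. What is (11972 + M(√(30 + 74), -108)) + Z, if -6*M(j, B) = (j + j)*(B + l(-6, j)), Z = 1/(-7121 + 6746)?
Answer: 4489499/375 + 362*√26/5 ≈ 12341.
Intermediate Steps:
Z = -1/375 (Z = 1/(-375) = -1/375 ≈ -0.0026667)
l(X, b) = X/10
M(j, B) = -j*(-⅗ + B)/3 (M(j, B) = -(j + j)*(B + (⅒)*(-6))/6 = -2*j*(B - ⅗)/6 = -2*j*(-⅗ + B)/6 = -j*(-⅗ + B)/3)
(11972 + M(√(30 + 74), -108)) + Z = (11972 + √(30 + 74)*(3 - 5*(-108))/15) - 1/375 = (11972 + √104*(3 + 540)/15) - 1/375 = (11972 + (1/15)*(2*√26)*543) - 1/375 = (11972 + 362*√26/5) - 1/375 = 4489499/375 + 362*√26/5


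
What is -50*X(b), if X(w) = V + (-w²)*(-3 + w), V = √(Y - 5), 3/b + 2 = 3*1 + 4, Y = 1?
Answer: -216/5 - 100*I ≈ -43.2 - 100.0*I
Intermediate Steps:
b = ⅗ (b = 3/(-2 + (3*1 + 4)) = 3/(-2 + (3 + 4)) = 3/(-2 + 7) = 3/5 = 3*(⅕) = ⅗ ≈ 0.60000)
V = 2*I (V = √(1 - 5) = √(-4) = 2*I ≈ 2.0*I)
X(w) = 2*I - w²*(-3 + w) (X(w) = 2*I + (-w²)*(-3 + w) = 2*I - w²*(-3 + w))
-50*X(b) = -50*(-(⅗)³ + 2*I + 3*(⅗)²) = -50*(-1*27/125 + 2*I + 3*(9/25)) = -50*(-27/125 + 2*I + 27/25) = -50*(108/125 + 2*I) = -216/5 - 100*I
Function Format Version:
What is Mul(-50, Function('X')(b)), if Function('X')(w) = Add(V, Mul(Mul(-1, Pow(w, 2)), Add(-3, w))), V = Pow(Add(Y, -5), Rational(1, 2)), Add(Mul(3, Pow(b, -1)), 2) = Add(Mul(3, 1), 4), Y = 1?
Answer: Add(Rational(-216, 5), Mul(-100, I)) ≈ Add(-43.200, Mul(-100.00, I))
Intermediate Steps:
b = Rational(3, 5) (b = Mul(3, Pow(Add(-2, Add(Mul(3, 1), 4)), -1)) = Mul(3, Pow(Add(-2, Add(3, 4)), -1)) = Mul(3, Pow(Add(-2, 7), -1)) = Mul(3, Pow(5, -1)) = Mul(3, Rational(1, 5)) = Rational(3, 5) ≈ 0.60000)
V = Mul(2, I) (V = Pow(Add(1, -5), Rational(1, 2)) = Pow(-4, Rational(1, 2)) = Mul(2, I) ≈ Mul(2.0000, I))
Function('X')(w) = Add(Mul(2, I), Mul(-1, Pow(w, 2), Add(-3, w))) (Function('X')(w) = Add(Mul(2, I), Mul(Mul(-1, Pow(w, 2)), Add(-3, w))) = Add(Mul(2, I), Mul(-1, Pow(w, 2), Add(-3, w))))
Mul(-50, Function('X')(b)) = Mul(-50, Add(Mul(-1, Pow(Rational(3, 5), 3)), Mul(2, I), Mul(3, Pow(Rational(3, 5), 2)))) = Mul(-50, Add(Mul(-1, Rational(27, 125)), Mul(2, I), Mul(3, Rational(9, 25)))) = Mul(-50, Add(Rational(-27, 125), Mul(2, I), Rational(27, 25))) = Mul(-50, Add(Rational(108, 125), Mul(2, I))) = Add(Rational(-216, 5), Mul(-100, I))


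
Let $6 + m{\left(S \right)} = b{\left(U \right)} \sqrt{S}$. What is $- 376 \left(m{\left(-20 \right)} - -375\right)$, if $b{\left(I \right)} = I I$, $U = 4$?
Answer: $-138744 - 12032 i \sqrt{5} \approx -1.3874 \cdot 10^{5} - 26904.0 i$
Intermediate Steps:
$b{\left(I \right)} = I^{2}$
$m{\left(S \right)} = -6 + 16 \sqrt{S}$ ($m{\left(S \right)} = -6 + 4^{2} \sqrt{S} = -6 + 16 \sqrt{S}$)
$- 376 \left(m{\left(-20 \right)} - -375\right) = - 376 \left(\left(-6 + 16 \sqrt{-20}\right) - -375\right) = - 376 \left(\left(-6 + 16 \cdot 2 i \sqrt{5}\right) + 375\right) = - 376 \left(\left(-6 + 32 i \sqrt{5}\right) + 375\right) = - 376 \left(369 + 32 i \sqrt{5}\right) = -138744 - 12032 i \sqrt{5}$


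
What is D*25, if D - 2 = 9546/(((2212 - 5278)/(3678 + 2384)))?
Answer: -34441500/73 ≈ -4.7180e+5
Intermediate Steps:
D = -1377660/73 (D = 2 + 9546/(((2212 - 5278)/(3678 + 2384))) = 2 + 9546/((-3066/6062)) = 2 + 9546/((-3066*1/6062)) = 2 + 9546/(-219/433) = 2 + 9546*(-433/219) = 2 - 1377806/73 = -1377660/73 ≈ -18872.)
D*25 = -1377660/73*25 = -34441500/73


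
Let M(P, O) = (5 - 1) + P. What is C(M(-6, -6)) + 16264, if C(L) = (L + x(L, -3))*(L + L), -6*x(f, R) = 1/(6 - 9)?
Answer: 146446/9 ≈ 16272.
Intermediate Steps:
x(f, R) = 1/18 (x(f, R) = -1/(6*(6 - 9)) = -⅙/(-3) = -⅙*(-⅓) = 1/18)
M(P, O) = 4 + P
C(L) = 2*L*(1/18 + L) (C(L) = (L + 1/18)*(L + L) = (1/18 + L)*(2*L) = 2*L*(1/18 + L))
C(M(-6, -6)) + 16264 = (4 - 6)*(1 + 18*(4 - 6))/9 + 16264 = (⅑)*(-2)*(1 + 18*(-2)) + 16264 = (⅑)*(-2)*(1 - 36) + 16264 = (⅑)*(-2)*(-35) + 16264 = 70/9 + 16264 = 146446/9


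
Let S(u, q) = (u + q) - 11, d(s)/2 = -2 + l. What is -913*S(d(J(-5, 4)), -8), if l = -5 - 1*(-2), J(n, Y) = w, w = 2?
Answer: 26477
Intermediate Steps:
J(n, Y) = 2
l = -3 (l = -5 + 2 = -3)
d(s) = -10 (d(s) = 2*(-2 - 3) = 2*(-5) = -10)
S(u, q) = -11 + q + u (S(u, q) = (q + u) - 11 = -11 + q + u)
-913*S(d(J(-5, 4)), -8) = -913*(-11 - 8 - 10) = -913*(-29) = 26477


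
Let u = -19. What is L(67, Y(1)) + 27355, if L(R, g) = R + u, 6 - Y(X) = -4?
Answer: 27403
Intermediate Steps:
Y(X) = 10 (Y(X) = 6 - 1*(-4) = 6 + 4 = 10)
L(R, g) = -19 + R (L(R, g) = R - 19 = -19 + R)
L(67, Y(1)) + 27355 = (-19 + 67) + 27355 = 48 + 27355 = 27403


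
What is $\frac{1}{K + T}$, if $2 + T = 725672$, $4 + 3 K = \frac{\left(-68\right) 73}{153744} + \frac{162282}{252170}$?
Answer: $\frac{14538609180}{10550216101102351} \approx 1.378 \cdot 10^{-6}$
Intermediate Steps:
$K = - \frac{16422548249}{14538609180}$ ($K = - \frac{4}{3} + \frac{\frac{\left(-68\right) 73}{153744} + \frac{162282}{252170}}{3} = - \frac{4}{3} + \frac{\left(-4964\right) \frac{1}{153744} + 162282 \cdot \frac{1}{252170}}{3} = - \frac{4}{3} + \frac{- \frac{1241}{38436} + \frac{81141}{126085}}{3} = - \frac{4}{3} + \frac{1}{3} \cdot \frac{2962263991}{4846203060} = - \frac{4}{3} + \frac{2962263991}{14538609180} = - \frac{16422548249}{14538609180} \approx -1.1296$)
$T = 725670$ ($T = -2 + 725672 = 725670$)
$\frac{1}{K + T} = \frac{1}{- \frac{16422548249}{14538609180} + 725670} = \frac{1}{\frac{10550216101102351}{14538609180}} = \frac{14538609180}{10550216101102351}$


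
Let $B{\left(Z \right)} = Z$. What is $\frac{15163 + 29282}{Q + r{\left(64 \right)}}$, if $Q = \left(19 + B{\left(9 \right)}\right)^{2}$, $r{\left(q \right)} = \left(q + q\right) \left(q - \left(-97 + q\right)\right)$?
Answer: $\frac{2963}{880} \approx 3.367$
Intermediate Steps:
$r{\left(q \right)} = 194 q$ ($r{\left(q \right)} = 2 q 97 = 194 q$)
$Q = 784$ ($Q = \left(19 + 9\right)^{2} = 28^{2} = 784$)
$\frac{15163 + 29282}{Q + r{\left(64 \right)}} = \frac{15163 + 29282}{784 + 194 \cdot 64} = \frac{44445}{784 + 12416} = \frac{44445}{13200} = 44445 \cdot \frac{1}{13200} = \frac{2963}{880}$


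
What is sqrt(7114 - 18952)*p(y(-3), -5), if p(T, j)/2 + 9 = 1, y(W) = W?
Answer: -16*I*sqrt(11838) ≈ -1740.8*I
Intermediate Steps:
p(T, j) = -16 (p(T, j) = -18 + 2*1 = -18 + 2 = -16)
sqrt(7114 - 18952)*p(y(-3), -5) = sqrt(7114 - 18952)*(-16) = sqrt(-11838)*(-16) = (I*sqrt(11838))*(-16) = -16*I*sqrt(11838)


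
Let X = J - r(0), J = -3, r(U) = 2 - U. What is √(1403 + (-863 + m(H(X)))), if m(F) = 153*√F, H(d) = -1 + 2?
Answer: 3*√77 ≈ 26.325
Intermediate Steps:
X = -5 (X = -3 - (2 - 1*0) = -3 - (2 + 0) = -3 - 1*2 = -3 - 2 = -5)
H(d) = 1
√(1403 + (-863 + m(H(X)))) = √(1403 + (-863 + 153*√1)) = √(1403 + (-863 + 153*1)) = √(1403 + (-863 + 153)) = √(1403 - 710) = √693 = 3*√77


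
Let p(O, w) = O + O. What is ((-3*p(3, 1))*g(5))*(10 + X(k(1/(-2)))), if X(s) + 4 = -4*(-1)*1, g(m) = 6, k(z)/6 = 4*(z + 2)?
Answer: -1080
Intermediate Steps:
p(O, w) = 2*O
k(z) = 48 + 24*z (k(z) = 6*(4*(z + 2)) = 6*(4*(2 + z)) = 6*(8 + 4*z) = 48 + 24*z)
X(s) = 0 (X(s) = -4 - 4*(-1)*1 = -4 + 4*1 = -4 + 4 = 0)
((-3*p(3, 1))*g(5))*(10 + X(k(1/(-2)))) = (-6*3*6)*(10 + 0) = (-3*6*6)*10 = -18*6*10 = -108*10 = -1080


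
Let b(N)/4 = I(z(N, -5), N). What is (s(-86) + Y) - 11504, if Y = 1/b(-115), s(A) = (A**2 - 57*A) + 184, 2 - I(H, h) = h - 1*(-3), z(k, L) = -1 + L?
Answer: 445969/456 ≈ 978.00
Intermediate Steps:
I(H, h) = -1 - h (I(H, h) = 2 - (h - 1*(-3)) = 2 - (h + 3) = 2 - (3 + h) = 2 + (-3 - h) = -1 - h)
b(N) = -4 - 4*N (b(N) = 4*(-1 - N) = -4 - 4*N)
s(A) = 184 + A**2 - 57*A
Y = 1/456 (Y = 1/(-4 - 4*(-115)) = 1/(-4 + 460) = 1/456 ≈ 0.0021930)
(s(-86) + Y) - 11504 = ((184 + (-86)**2 - 57*(-86)) + 1/456) - 11504 = ((184 + 7396 + 4902) + 1/456) - 11504 = (12482 + 1/456) - 11504 = 5691793/456 - 11504 = 445969/456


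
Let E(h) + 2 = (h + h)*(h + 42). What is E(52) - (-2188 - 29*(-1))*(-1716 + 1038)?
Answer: -1454028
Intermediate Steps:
E(h) = -2 + 2*h*(42 + h) (E(h) = -2 + (h + h)*(h + 42) = -2 + (2*h)*(42 + h) = -2 + 2*h*(42 + h))
E(52) - (-2188 - 29*(-1))*(-1716 + 1038) = (-2 + 2*52**2 + 84*52) - (-2188 - 29*(-1))*(-1716 + 1038) = (-2 + 2*2704 + 4368) - (-2188 + 29)*(-678) = (-2 + 5408 + 4368) - (-2159)*(-678) = 9774 - 1*1463802 = 9774 - 1463802 = -1454028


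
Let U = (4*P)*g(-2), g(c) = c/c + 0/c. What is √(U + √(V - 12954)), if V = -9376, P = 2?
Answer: √(8 + I*√22330) ≈ 8.8782 + 8.4156*I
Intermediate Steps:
g(c) = 1 (g(c) = 1 + 0 = 1)
U = 8 (U = (4*2)*1 = 8*1 = 8)
√(U + √(V - 12954)) = √(8 + √(-9376 - 12954)) = √(8 + √(-22330)) = √(8 + I*√22330)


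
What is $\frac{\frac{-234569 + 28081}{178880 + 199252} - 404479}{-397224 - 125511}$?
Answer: $\frac{38236664929}{49415707755} \approx 0.77378$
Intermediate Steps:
$\frac{\frac{-234569 + 28081}{178880 + 199252} - 404479}{-397224 - 125511} = \frac{- \frac{206488}{378132} - 404479}{-522735} = \left(\left(-206488\right) \frac{1}{378132} - 404479\right) \left(- \frac{1}{522735}\right) = \left(- \frac{51622}{94533} - 404479\right) \left(- \frac{1}{522735}\right) = \left(- \frac{38236664929}{94533}\right) \left(- \frac{1}{522735}\right) = \frac{38236664929}{49415707755}$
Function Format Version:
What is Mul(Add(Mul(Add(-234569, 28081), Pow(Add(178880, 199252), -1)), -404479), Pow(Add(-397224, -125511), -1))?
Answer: Rational(38236664929, 49415707755) ≈ 0.77378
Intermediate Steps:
Mul(Add(Mul(Add(-234569, 28081), Pow(Add(178880, 199252), -1)), -404479), Pow(Add(-397224, -125511), -1)) = Mul(Add(Mul(-206488, Pow(378132, -1)), -404479), Pow(-522735, -1)) = Mul(Add(Mul(-206488, Rational(1, 378132)), -404479), Rational(-1, 522735)) = Mul(Add(Rational(-51622, 94533), -404479), Rational(-1, 522735)) = Mul(Rational(-38236664929, 94533), Rational(-1, 522735)) = Rational(38236664929, 49415707755)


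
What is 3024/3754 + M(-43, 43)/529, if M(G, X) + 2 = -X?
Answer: 715383/992933 ≈ 0.72047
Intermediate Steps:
M(G, X) = -2 - X
3024/3754 + M(-43, 43)/529 = 3024/3754 + (-2 - 1*43)/529 = 3024*(1/3754) + (-2 - 43)*(1/529) = 1512/1877 - 45*1/529 = 1512/1877 - 45/529 = 715383/992933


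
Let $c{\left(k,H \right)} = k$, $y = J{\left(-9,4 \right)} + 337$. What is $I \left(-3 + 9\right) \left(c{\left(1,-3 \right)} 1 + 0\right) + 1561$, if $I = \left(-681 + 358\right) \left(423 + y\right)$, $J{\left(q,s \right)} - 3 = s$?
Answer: $-1484885$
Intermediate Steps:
$J{\left(q,s \right)} = 3 + s$
$y = 344$ ($y = \left(3 + 4\right) + 337 = 7 + 337 = 344$)
$I = -247741$ ($I = \left(-681 + 358\right) \left(423 + 344\right) = \left(-323\right) 767 = -247741$)
$I \left(-3 + 9\right) \left(c{\left(1,-3 \right)} 1 + 0\right) + 1561 = - 247741 \left(-3 + 9\right) \left(1 \cdot 1 + 0\right) + 1561 = - 247741 \cdot 6 \left(1 + 0\right) + 1561 = - 247741 \cdot 6 \cdot 1 + 1561 = \left(-247741\right) 6 + 1561 = -1486446 + 1561 = -1484885$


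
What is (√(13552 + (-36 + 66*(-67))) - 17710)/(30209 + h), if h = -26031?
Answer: -8855/2089 + √9094/4178 ≈ -4.2160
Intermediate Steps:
(√(13552 + (-36 + 66*(-67))) - 17710)/(30209 + h) = (√(13552 + (-36 + 66*(-67))) - 17710)/(30209 - 26031) = (√(13552 + (-36 - 4422)) - 17710)/4178 = (√(13552 - 4458) - 17710)*(1/4178) = (√9094 - 17710)*(1/4178) = (-17710 + √9094)*(1/4178) = -8855/2089 + √9094/4178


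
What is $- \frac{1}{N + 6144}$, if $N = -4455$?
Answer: $- \frac{1}{1689} \approx -0.00059207$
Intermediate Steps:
$- \frac{1}{N + 6144} = - \frac{1}{-4455 + 6144} = - \frac{1}{1689}$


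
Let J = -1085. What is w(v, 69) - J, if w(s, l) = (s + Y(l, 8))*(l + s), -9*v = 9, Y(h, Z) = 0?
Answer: 1017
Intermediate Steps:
v = -1 (v = -1/9*9 = -1)
w(s, l) = s*(l + s) (w(s, l) = (s + 0)*(l + s) = s*(l + s))
w(v, 69) - J = -(69 - 1) - 1*(-1085) = -1*68 + 1085 = -68 + 1085 = 1017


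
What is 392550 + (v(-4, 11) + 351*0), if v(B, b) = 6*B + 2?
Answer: 392528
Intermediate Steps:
v(B, b) = 2 + 6*B
392550 + (v(-4, 11) + 351*0) = 392550 + ((2 + 6*(-4)) + 351*0) = 392550 + ((2 - 24) + 0) = 392550 + (-22 + 0) = 392550 - 22 = 392528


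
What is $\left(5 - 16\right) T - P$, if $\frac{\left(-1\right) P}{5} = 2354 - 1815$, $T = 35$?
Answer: $2310$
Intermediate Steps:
$P = -2695$ ($P = - 5 \left(2354 - 1815\right) = \left(-5\right) 539 = -2695$)
$\left(5 - 16\right) T - P = \left(5 - 16\right) 35 - -2695 = \left(-11\right) 35 + 2695 = -385 + 2695 = 2310$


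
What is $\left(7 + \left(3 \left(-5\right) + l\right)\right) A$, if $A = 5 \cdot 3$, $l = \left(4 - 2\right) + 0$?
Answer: $-90$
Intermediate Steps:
$l = 2$ ($l = 2 + 0 = 2$)
$A = 15$
$\left(7 + \left(3 \left(-5\right) + l\right)\right) A = \left(7 + \left(3 \left(-5\right) + 2\right)\right) 15 = \left(7 + \left(-15 + 2\right)\right) 15 = \left(7 - 13\right) 15 = \left(-6\right) 15 = -90$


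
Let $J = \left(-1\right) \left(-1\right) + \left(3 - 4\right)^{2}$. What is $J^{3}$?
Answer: $8$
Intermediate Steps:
$J = 2$ ($J = 1 + \left(-1\right)^{2} = 1 + 1 = 2$)
$J^{3} = 2^{3} = 8$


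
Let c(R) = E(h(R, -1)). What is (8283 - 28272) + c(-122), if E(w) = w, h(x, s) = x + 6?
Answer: -20105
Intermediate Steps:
h(x, s) = 6 + x
c(R) = 6 + R
(8283 - 28272) + c(-122) = (8283 - 28272) + (6 - 122) = -19989 - 116 = -20105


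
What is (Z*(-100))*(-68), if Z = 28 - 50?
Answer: -149600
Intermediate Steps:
Z = -22
(Z*(-100))*(-68) = -22*(-100)*(-68) = 2200*(-68) = -149600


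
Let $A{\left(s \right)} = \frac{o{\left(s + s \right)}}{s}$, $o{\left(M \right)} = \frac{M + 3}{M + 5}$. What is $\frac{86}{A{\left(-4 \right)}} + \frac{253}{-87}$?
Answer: $- \frac{91049}{435} \approx -209.31$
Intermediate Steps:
$o{\left(M \right)} = \frac{3 + M}{5 + M}$
$A{\left(s \right)} = \frac{3 + 2 s}{s \left(5 + 2 s\right)}$ ($A{\left(s \right)} = \frac{\frac{1}{5 + \left(s + s\right)} \left(3 + \left(s + s\right)\right)}{s} = \frac{\frac{1}{5 + 2 s} \left(3 + 2 s\right)}{s} = \frac{3 + 2 s}{s \left(5 + 2 s\right)}$)
$\frac{86}{A{\left(-4 \right)}} + \frac{253}{-87} = \frac{86}{\frac{1}{-4} \frac{1}{5 + 2 \left(-4\right)} \left(3 + 2 \left(-4\right)\right)} + \frac{253}{-87} = \frac{86}{\left(- \frac{1}{4}\right) \frac{1}{5 - 8} \left(3 - 8\right)} + 253 \left(- \frac{1}{87}\right) = \frac{86}{\left(- \frac{1}{4}\right) \frac{1}{-3} \left(-5\right)} - \frac{253}{87} = \frac{86}{\left(- \frac{1}{4}\right) \left(- \frac{1}{3}\right) \left(-5\right)} - \frac{253}{87} = \frac{86}{- \frac{5}{12}} - \frac{253}{87} = 86 \left(- \frac{12}{5}\right) - \frac{253}{87} = - \frac{1032}{5} - \frac{253}{87} = - \frac{91049}{435}$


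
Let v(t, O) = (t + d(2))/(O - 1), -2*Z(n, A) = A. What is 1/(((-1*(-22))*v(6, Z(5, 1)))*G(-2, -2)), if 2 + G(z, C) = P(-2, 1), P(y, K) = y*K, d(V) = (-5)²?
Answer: 3/5456 ≈ 0.00054985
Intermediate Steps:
Z(n, A) = -A/2
d(V) = 25
v(t, O) = (25 + t)/(-1 + O) (v(t, O) = (t + 25)/(O - 1) = (25 + t)/(-1 + O))
P(y, K) = K*y
G(z, C) = -4 (G(z, C) = -2 + 1*(-2) = -2 - 2 = -4)
1/(((-1*(-22))*v(6, Z(5, 1)))*G(-2, -2)) = 1/(((-1*(-22))*((25 + 6)/(-1 - ½*1)))*(-4)) = 1/((22*(31/(-1 - ½)))*(-4)) = 1/((22*(31/(-3/2)))*(-4)) = 1/((22*(-⅔*31))*(-4)) = 1/((22*(-62/3))*(-4)) = 1/(-1364/3*(-4)) = 1/(5456/3) = 3/5456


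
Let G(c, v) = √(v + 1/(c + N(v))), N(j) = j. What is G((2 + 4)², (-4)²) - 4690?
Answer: -4690 + 7*√221/26 ≈ -4686.0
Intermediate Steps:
G(c, v) = √(v + 1/(c + v))
G((2 + 4)², (-4)²) - 4690 = √((1 + (-4)²*((2 + 4)² + (-4)²))/((2 + 4)² + (-4)²)) - 4690 = √((1 + 16*(6² + 16))/(6² + 16)) - 4690 = √((1 + 16*(36 + 16))/(36 + 16)) - 4690 = √((1 + 16*52)/52) - 4690 = √((1 + 832)/52) - 4690 = √((1/52)*833) - 4690 = √(833/52) - 4690 = 7*√221/26 - 4690 = -4690 + 7*√221/26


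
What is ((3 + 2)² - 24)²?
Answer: 1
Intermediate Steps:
((3 + 2)² - 24)² = (5² - 24)² = (25 - 24)² = 1² = 1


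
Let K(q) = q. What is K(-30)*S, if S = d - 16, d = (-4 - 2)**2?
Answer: -600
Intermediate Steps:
d = 36 (d = (-6)**2 = 36)
S = 20 (S = 36 - 16 = 20)
K(-30)*S = -30*20 = -600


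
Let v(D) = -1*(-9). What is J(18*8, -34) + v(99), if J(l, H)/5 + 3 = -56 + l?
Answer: 434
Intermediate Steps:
v(D) = 9
J(l, H) = -295 + 5*l (J(l, H) = -15 + 5*(-56 + l) = -15 + (-280 + 5*l) = -295 + 5*l)
J(18*8, -34) + v(99) = (-295 + 5*(18*8)) + 9 = (-295 + 5*144) + 9 = (-295 + 720) + 9 = 425 + 9 = 434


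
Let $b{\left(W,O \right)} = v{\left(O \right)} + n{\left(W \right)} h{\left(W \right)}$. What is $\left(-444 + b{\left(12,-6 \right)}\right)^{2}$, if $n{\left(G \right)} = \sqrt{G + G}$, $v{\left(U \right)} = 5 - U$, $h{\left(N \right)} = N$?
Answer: $190945 - 20784 \sqrt{6} \approx 1.4003 \cdot 10^{5}$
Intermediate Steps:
$n{\left(G \right)} = \sqrt{2} \sqrt{G}$ ($n{\left(G \right)} = \sqrt{2 G} = \sqrt{2} \sqrt{G}$)
$b{\left(W,O \right)} = 5 - O + \sqrt{2} W^{\frac{3}{2}}$ ($b{\left(W,O \right)} = \left(5 - O\right) + \sqrt{2} \sqrt{W} W = \left(5 - O\right) + \sqrt{2} W^{\frac{3}{2}} = 5 - O + \sqrt{2} W^{\frac{3}{2}}$)
$\left(-444 + b{\left(12,-6 \right)}\right)^{2} = \left(-444 + \left(5 - -6 + \sqrt{2} \cdot 12^{\frac{3}{2}}\right)\right)^{2} = \left(-444 + \left(5 + 6 + \sqrt{2} \cdot 24 \sqrt{3}\right)\right)^{2} = \left(-444 + \left(5 + 6 + 24 \sqrt{6}\right)\right)^{2} = \left(-444 + \left(11 + 24 \sqrt{6}\right)\right)^{2} = \left(-433 + 24 \sqrt{6}\right)^{2}$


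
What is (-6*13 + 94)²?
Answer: 256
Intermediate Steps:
(-6*13 + 94)² = (-78 + 94)² = 16² = 256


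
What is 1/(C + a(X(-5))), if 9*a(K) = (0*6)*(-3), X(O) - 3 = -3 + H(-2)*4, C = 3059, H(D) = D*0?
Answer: 1/3059 ≈ 0.00032690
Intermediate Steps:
H(D) = 0
X(O) = 0 (X(O) = 3 + (-3 + 0*4) = 3 + (-3 + 0) = 3 - 3 = 0)
a(K) = 0 (a(K) = ((0*6)*(-3))/9 = (0*(-3))/9 = (1/9)*0 = 0)
1/(C + a(X(-5))) = 1/(3059 + 0) = 1/3059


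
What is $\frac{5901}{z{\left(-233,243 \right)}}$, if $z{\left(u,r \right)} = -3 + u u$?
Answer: $\frac{5901}{54286} \approx 0.1087$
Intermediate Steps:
$z{\left(u,r \right)} = -3 + u^{2}$
$\frac{5901}{z{\left(-233,243 \right)}} = \frac{5901}{-3 + \left(-233\right)^{2}} = \frac{5901}{-3 + 54289} = \frac{5901}{54286}$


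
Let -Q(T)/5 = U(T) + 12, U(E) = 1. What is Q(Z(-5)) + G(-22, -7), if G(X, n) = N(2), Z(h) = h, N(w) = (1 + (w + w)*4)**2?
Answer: 224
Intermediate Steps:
N(w) = (1 + 8*w)**2 (N(w) = (1 + (2*w)*4)**2 = (1 + 8*w)**2)
Q(T) = -65 (Q(T) = -5*(1 + 12) = -5*13 = -65)
G(X, n) = 289 (G(X, n) = (1 + 8*2)**2 = (1 + 16)**2 = 17**2 = 289)
Q(Z(-5)) + G(-22, -7) = -65 + 289 = 224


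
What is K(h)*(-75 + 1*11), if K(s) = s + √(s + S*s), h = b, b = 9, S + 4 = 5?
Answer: -576 - 192*√2 ≈ -847.53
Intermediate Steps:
S = 1 (S = -4 + 5 = 1)
h = 9
K(s) = s + √2*√s (K(s) = s + √(s + 1*s) = s + √(s + s) = s + √(2*s) = s + √2*√s)
K(h)*(-75 + 1*11) = (9 + √2*√9)*(-75 + 1*11) = (9 + √2*3)*(-75 + 11) = (9 + 3*√2)*(-64) = -576 - 192*√2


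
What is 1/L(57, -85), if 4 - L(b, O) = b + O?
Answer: 1/32 ≈ 0.031250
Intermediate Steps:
L(b, O) = 4 - O - b (L(b, O) = 4 - (b + O) = 4 - (O + b) = 4 + (-O - b) = 4 - O - b)
1/L(57, -85) = 1/(4 - 1*(-85) - 1*57) = 1/(4 + 85 - 57) = 1/32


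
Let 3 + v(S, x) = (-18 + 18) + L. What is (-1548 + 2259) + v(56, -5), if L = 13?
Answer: 721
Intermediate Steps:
v(S, x) = 10 (v(S, x) = -3 + ((-18 + 18) + 13) = -3 + (0 + 13) = -3 + 13 = 10)
(-1548 + 2259) + v(56, -5) = (-1548 + 2259) + 10 = 711 + 10 = 721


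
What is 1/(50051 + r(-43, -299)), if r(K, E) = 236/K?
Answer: 43/2151957 ≈ 1.9982e-5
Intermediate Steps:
1/(50051 + r(-43, -299)) = 1/(50051 + 236/(-43)) = 1/(50051 + 236*(-1/43)) = 1/(50051 - 236/43) = 1/(2151957/43) = 43/2151957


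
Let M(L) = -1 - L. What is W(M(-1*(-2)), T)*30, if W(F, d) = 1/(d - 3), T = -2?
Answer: -6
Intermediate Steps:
W(F, d) = 1/(-3 + d)
W(M(-1*(-2)), T)*30 = 30/(-3 - 2) = 30/(-5) = -1/5*30 = -6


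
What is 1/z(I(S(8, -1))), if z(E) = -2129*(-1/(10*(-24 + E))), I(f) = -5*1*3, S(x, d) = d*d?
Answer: -390/2129 ≈ -0.18318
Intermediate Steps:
S(x, d) = d²
I(f) = -15 (I(f) = -5*3 = -15)
z(E) = -2129/(240 - 10*E)
1/z(I(S(8, -1))) = 1/(2129/(10*(-24 - 15))) = 1/((2129/10)/(-39)) = 1/((2129/10)*(-1/39)) = 1/(-2129/390) = -390/2129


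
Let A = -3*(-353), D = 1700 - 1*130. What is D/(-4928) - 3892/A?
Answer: -10421203/2609376 ≈ -3.9938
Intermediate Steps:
D = 1570 (D = 1700 - 130 = 1570)
A = 1059
D/(-4928) - 3892/A = 1570/(-4928) - 3892/1059 = 1570*(-1/4928) - 3892*1/1059 = -785/2464 - 3892/1059 = -10421203/2609376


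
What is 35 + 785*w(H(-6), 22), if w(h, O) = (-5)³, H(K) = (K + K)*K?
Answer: -98090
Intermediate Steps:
H(K) = 2*K² (H(K) = (2*K)*K = 2*K²)
w(h, O) = -125
35 + 785*w(H(-6), 22) = 35 + 785*(-125) = 35 - 98125 = -98090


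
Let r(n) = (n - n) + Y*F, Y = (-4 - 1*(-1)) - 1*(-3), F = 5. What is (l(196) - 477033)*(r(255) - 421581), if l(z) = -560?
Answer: 201344134533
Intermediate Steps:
Y = 0 (Y = (-4 + 1) + 3 = -3 + 3 = 0)
r(n) = 0 (r(n) = (n - n) + 0*5 = 0 + 0 = 0)
(l(196) - 477033)*(r(255) - 421581) = (-560 - 477033)*(0 - 421581) = -477593*(-421581) = 201344134533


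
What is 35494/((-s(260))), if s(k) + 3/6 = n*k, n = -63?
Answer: 70988/32761 ≈ 2.1668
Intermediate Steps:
s(k) = -½ - 63*k
35494/((-s(260))) = 35494/((-(-½ - 63*260))) = 35494/((-(-½ - 16380))) = 35494/((-1*(-32761/2))) = 35494/(32761/2) = 35494*(2/32761) = 70988/32761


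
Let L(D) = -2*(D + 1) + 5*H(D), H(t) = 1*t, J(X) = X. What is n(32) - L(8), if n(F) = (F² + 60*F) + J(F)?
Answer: 2954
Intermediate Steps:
H(t) = t
n(F) = F² + 61*F (n(F) = (F² + 60*F) + F = F² + 61*F)
L(D) = -2 + 3*D (L(D) = -2*(D + 1) + 5*D = -2*(1 + D) + 5*D = (-2 - 2*D) + 5*D = -2 + 3*D)
n(32) - L(8) = 32*(61 + 32) - (-2 + 3*8) = 32*93 - (-2 + 24) = 2976 - 1*22 = 2976 - 22 = 2954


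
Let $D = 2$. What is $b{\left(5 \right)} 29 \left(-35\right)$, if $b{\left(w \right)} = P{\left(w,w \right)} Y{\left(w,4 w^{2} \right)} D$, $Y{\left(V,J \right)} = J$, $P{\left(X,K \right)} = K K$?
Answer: $-5075000$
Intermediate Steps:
$P{\left(X,K \right)} = K^{2}$
$b{\left(w \right)} = 8 w^{4}$ ($b{\left(w \right)} = w^{2} \cdot 4 w^{2} \cdot 2 = 4 w^{4} \cdot 2 = 8 w^{4}$)
$b{\left(5 \right)} 29 \left(-35\right) = 8 \cdot 5^{4} \cdot 29 \left(-35\right) = 8 \cdot 625 \cdot 29 \left(-35\right) = 5000 \cdot 29 \left(-35\right) = 145000 \left(-35\right) = -5075000$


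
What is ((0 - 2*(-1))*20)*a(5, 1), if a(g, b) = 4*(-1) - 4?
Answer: -320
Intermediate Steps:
a(g, b) = -8 (a(g, b) = -4 - 4 = -8)
((0 - 2*(-1))*20)*a(5, 1) = ((0 - 2*(-1))*20)*(-8) = ((0 + 2)*20)*(-8) = (2*20)*(-8) = 40*(-8) = -320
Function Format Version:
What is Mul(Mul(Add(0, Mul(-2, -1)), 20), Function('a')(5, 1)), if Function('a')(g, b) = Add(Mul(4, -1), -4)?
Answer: -320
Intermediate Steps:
Function('a')(g, b) = -8 (Function('a')(g, b) = Add(-4, -4) = -8)
Mul(Mul(Add(0, Mul(-2, -1)), 20), Function('a')(5, 1)) = Mul(Mul(Add(0, Mul(-2, -1)), 20), -8) = Mul(Mul(Add(0, 2), 20), -8) = Mul(Mul(2, 20), -8) = Mul(40, -8) = -320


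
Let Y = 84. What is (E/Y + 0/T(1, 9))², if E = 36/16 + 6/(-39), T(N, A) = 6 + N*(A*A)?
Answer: 11881/19079424 ≈ 0.00062271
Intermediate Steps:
T(N, A) = 6 + N*A²
E = 109/52 (E = 36*(1/16) + 6*(-1/39) = 9/4 - 2/13 = 109/52 ≈ 2.0962)
(E/Y + 0/T(1, 9))² = ((109/52)/84 + 0/(6 + 1*9²))² = ((109/52)*(1/84) + 0/(6 + 1*81))² = (109/4368 + 0/(6 + 81))² = (109/4368 + 0/87)² = (109/4368 + 0*(1/87))² = (109/4368 + 0)² = (109/4368)² = 11881/19079424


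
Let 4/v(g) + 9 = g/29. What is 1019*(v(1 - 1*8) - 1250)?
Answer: -85370801/67 ≈ -1.2742e+6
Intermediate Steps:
v(g) = 4/(-9 + g/29)
1019*(v(1 - 1*8) - 1250) = 1019*(116/(-261 + (1 - 1*8)) - 1250) = 1019*(116/(-261 + (1 - 8)) - 1250) = 1019*(116/(-261 - 7) - 1250) = 1019*(116/(-268) - 1250) = 1019*(116*(-1/268) - 1250) = 1019*(-29/67 - 1250) = 1019*(-83779/67) = -85370801/67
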